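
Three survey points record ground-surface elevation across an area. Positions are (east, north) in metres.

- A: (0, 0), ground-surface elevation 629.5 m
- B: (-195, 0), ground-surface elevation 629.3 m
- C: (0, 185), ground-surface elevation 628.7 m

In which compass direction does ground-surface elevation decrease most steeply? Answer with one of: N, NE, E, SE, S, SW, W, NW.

∂z/∂x = (629.3 − 629.5) / (-195 − 0) = +0.001026
∂z/∂y = (628.7 − 629.5) / (185 − 0) = -0.004324
Steepest decrease is along −∇f = (-0.001026 E, +0.004324 N) → north.

N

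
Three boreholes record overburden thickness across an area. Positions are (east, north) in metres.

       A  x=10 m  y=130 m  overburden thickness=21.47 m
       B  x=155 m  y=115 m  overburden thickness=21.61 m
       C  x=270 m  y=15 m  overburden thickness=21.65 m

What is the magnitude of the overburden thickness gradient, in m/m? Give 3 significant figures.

0.00132 m/m

Three-point gradient (reference A): Δ to B = (145, -15, +0.14), Δ to C = (260, -115, +0.18).
∂d/∂x = +0.001049, ∂d/∂y = +0.0008063 (det = -12775).
|∇f| = √(0.001049² + 0.0008063²) = 0.001323 m/m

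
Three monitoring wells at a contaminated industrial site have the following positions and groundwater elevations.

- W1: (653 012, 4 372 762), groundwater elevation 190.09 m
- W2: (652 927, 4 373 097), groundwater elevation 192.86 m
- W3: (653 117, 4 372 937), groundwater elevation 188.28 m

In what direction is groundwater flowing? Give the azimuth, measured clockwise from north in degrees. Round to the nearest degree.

Differences from W1: to W2 (Δx, Δy, Δh) = (-85, 335, +2.77); to W3 = (105, 175, -1.81).
Determinant of the coordinate differences = (-85)·175 − 105·335 = -50050.
∂h/∂x = [(+2.77)·175 − (-1.81)·335] / -50050 = -0.02180
∂h/∂y = [(-85)·(-1.81) − 105·(+2.77)] / -50050 = +0.002737
Flow direction (−∇h) has components (+0.02180 E, -0.002737 N).
Azimuth = atan2(E, N) = atan2(+0.02180, -0.002737) = 97.2° ≈ 097°.

097°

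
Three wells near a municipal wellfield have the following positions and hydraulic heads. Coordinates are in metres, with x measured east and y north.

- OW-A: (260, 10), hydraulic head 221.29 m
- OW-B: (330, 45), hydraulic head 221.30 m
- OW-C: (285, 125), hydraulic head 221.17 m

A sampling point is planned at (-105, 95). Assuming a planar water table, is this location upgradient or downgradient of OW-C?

downgradient

Three-point gradient (reference OW-A): Δ to OW-B = (70, 35, +0.01), Δ to OW-C = (25, 115, -0.12).
∂h/∂x = +0.0007456, ∂h/∂y = -0.001206 (det = 7175).
Head at (-105, 95) = 221.29 + (+0.0007456)·(-365) + (-0.001206)·(85) = 220.92 m.
That is lower than the 221.17 m at OW-C, so the point is downgradient.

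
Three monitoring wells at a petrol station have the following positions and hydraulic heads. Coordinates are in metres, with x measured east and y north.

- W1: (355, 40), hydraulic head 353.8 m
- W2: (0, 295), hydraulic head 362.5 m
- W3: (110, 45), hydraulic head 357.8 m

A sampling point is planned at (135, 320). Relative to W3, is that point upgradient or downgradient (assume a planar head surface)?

upgradient

With h = a·x + b·y + c and W1 as origin, the differences give:
  (-355)·a + 255·b = +8.7
  (-245)·a + 5·b = +4.0
Eliminate b (×5 and ×255, subtract): 60700·a = -976.50 → a = ∂h/∂x = -0.01609
Back-substitute: b = ∂h/∂y = +0.01172.
Head at (135, 320) = 353.8 + (-0.01609)·(-220) + (+0.01172)·(280) = 360.62 m.
That is higher than the 357.8 m at W3, so the point is upgradient.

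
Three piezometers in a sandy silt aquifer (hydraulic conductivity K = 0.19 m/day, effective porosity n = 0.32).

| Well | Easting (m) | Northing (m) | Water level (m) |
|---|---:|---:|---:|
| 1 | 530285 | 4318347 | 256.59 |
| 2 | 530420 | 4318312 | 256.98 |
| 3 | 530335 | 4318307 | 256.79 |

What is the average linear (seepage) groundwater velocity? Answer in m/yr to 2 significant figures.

0.68 m/yr

With h = a·x + b·y + c and 1 as origin, the differences give:
  135·a + (-35)·b = +0.39
  50·a + (-40)·b = +0.20
Eliminate b (×(-40) and ×(-35), subtract): -3650·a = -8.600 → a = ∂h/∂x = +0.002356
Back-substitute: b = ∂h/∂y = -0.002055.
|∇h| = √(0.002356² + -0.002055²) = 0.003126
Seepage velocity v = K·i/n = 0.19 × 0.003126 / 0.32 = 0.001856 m/day = 0.6779 m/yr.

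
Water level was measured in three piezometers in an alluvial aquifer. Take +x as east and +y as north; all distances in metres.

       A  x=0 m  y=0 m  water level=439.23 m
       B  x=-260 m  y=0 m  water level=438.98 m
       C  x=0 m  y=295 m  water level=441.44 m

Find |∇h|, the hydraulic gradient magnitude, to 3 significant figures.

∂h/∂x = (438.98 − 439.23) / (-260 − 0) = +0.0009615
∂h/∂y = (441.44 − 439.23) / (295 − 0) = +0.007492
|∇h| = √(0.0009615² + 0.007492²) = 0.007553

0.00755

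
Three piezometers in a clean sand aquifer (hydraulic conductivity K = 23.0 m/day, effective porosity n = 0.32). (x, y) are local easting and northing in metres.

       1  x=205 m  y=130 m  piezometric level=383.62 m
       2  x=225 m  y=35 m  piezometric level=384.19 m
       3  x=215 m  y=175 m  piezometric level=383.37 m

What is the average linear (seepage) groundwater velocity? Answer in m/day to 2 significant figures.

Differences from 1: to 2 (Δx, Δy, Δh) = (20, -95, +0.57); to 3 = (10, 45, -0.25).
Solve a·Δx + b·Δy = Δh: det = 20·45 − 10·(-95) = 1850.
∂h/∂x = [(+0.57)·45 − (-0.25)·(-95)] / 1850 = +0.001027
∂h/∂y = [20·(-0.25) − 10·(+0.57)] / 1850 = -0.005784
|∇h| = √(0.001027² + -0.005784²) = 0.005874
Seepage velocity v = K·i/n = 23.0 × 0.005874 / 0.32 = 0.4222 m/day.

0.42 m/day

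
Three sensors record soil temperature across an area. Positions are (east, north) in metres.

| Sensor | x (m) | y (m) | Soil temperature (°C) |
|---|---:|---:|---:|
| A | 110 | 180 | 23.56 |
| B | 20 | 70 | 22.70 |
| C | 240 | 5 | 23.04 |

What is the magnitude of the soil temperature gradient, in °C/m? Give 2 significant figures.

0.0061 °C/m

Taking A as reference: B−A = (-90, -110, -0.86); C−A = (130, -175, -0.52).
Determinant of the coordinate differences = (-90)·(-175) − 130·(-110) = 30050.
∂T/∂x = [(-0.86)·(-175) − (-0.52)·(-110)] / 30050 = +0.003105
∂T/∂y = [(-90)·(-0.52) − 130·(-0.86)] / 30050 = +0.005278
|∇f| = √(0.003105² + 0.005278²) = 0.006124 °C/m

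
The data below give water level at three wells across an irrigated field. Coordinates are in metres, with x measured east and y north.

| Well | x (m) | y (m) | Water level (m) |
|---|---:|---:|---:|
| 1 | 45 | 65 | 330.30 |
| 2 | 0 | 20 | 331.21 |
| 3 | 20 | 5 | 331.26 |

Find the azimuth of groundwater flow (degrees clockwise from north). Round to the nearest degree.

029°

Three-point gradient (reference 1): Δ to 2 = (-45, -45, +0.91), Δ to 3 = (-25, -60, +0.96).
∂h/∂x = -0.007238, ∂h/∂y = -0.01298 (det = 1575).
Flow direction (−∇h) has components (+0.007238 E, +0.01298 N).
Azimuth = atan2(E, N) = atan2(+0.007238, +0.01298) = 29.1° ≈ 029°.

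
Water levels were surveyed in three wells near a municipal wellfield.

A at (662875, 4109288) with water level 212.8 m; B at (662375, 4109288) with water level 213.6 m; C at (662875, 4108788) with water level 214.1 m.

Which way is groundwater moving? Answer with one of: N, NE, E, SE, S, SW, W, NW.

NE

∂h/∂x = (213.6 − 212.8) / (662375 − 662875) = -0.001600
∂h/∂y = (214.1 − 212.8) / (4108788 − 4109288) = -0.002600
Flow = −∇h = (+0.001600 east, +0.002600 north), which points northeast.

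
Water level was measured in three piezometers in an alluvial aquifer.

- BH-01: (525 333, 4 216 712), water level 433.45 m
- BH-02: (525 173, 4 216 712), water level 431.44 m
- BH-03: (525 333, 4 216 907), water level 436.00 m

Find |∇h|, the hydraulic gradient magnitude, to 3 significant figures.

∂h/∂x = (431.44 − 433.45) / (525173 − 525333) = +0.01256
∂h/∂y = (436.00 − 433.45) / (4216907 − 4216712) = +0.01308
|∇h| = √(0.01256² + 0.01308²) = 0.01813

0.0181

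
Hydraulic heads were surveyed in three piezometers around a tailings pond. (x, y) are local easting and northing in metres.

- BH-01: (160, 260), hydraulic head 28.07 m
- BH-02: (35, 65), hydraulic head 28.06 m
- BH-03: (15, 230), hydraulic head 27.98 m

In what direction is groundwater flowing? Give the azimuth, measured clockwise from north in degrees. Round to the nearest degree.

300°

Differences from BH-01: to BH-02 (Δx, Δy, Δh) = (-125, -195, -0.01); to BH-03 = (-145, -30, -0.09).
Solve a·Δx + b·Δy = Δh: det = (-125)·(-30) − (-145)·(-195) = -24525.
∂h/∂x = [(-0.01)·(-30) − (-0.09)·(-195)] / -24525 = +0.0007034
∂h/∂y = [(-125)·(-0.09) − (-145)·(-0.01)] / -24525 = -0.0003996
Flow direction (−∇h) has components (-0.0007034 E, +0.0003996 N).
Azimuth = atan2(E, N) = atan2(-0.0007034, +0.0003996) = 299.6° ≈ 300°.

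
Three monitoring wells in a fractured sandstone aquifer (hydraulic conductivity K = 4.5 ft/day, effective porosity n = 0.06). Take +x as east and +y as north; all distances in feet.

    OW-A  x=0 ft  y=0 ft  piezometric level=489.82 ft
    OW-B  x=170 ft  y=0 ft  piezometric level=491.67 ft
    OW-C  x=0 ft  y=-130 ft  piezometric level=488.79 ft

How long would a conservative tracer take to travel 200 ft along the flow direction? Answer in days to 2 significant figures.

∂h/∂x = (491.67 − 489.82) / (170 − 0) = +0.01088
∂h/∂y = (488.79 − 489.82) / (-130 − 0) = +0.007923
|∇h| = √(0.01088² + 0.007923²) = 0.01346
Seepage velocity v = K·i/n = 4.5 × 0.01346 / 0.06 = 1.01 ft/day.
t = 200 / 1.01 = 198 days.

200 days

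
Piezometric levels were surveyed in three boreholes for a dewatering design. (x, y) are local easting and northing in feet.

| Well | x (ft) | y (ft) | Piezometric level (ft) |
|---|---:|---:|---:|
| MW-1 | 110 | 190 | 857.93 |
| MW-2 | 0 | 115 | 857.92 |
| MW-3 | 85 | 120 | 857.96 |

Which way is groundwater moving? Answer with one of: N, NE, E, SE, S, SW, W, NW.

NW

Differences from MW-1: to MW-2 (Δx, Δy, Δh) = (-110, -75, -0.01); to MW-3 = (-25, -70, +0.03).
Solve a·Δx + b·Δy = Δh: det = (-110)·(-70) − (-25)·(-75) = 5825.
∂h/∂x = [(-0.01)·(-70) − (+0.03)·(-75)] / 5825 = +0.0005064
∂h/∂y = [(-110)·(+0.03) − (-25)·(-0.01)] / 5825 = -0.0006094
Flow = −∇h = (-0.0005064 east, +0.0006094 north), which points northwest.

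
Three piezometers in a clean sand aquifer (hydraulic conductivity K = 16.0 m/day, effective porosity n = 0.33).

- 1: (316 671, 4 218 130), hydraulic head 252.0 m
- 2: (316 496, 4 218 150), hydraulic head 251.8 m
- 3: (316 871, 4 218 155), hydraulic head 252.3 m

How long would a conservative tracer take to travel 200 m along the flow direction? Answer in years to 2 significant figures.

Differences from 1: to 2 (Δx, Δy, Δh) = (-175, 20, -0.2); to 3 = (200, 25, +0.3).
Solve a·Δx + b·Δy = Δh: det = (-175)·25 − 200·20 = -8375.
∂h/∂x = [(-0.2)·25 − (+0.3)·20] / -8375 = +0.001313
∂h/∂y = [(-175)·(+0.3) − 200·(-0.2)] / -8375 = +0.001493
|∇h| = √(0.001313² + 0.001493²) = 0.001988
Seepage velocity v = K·i/n = 16.0 × 0.001988 / 0.33 = 0.09639 m/day.
t = 200 / 0.09639 = 2075 days = 5.68 years.

5.7 years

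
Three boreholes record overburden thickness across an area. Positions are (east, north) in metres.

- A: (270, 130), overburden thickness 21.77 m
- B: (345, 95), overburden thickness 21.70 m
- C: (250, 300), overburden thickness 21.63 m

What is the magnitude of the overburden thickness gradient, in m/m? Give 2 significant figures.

0.0017 m/m

With d = a·x + b·y + c and A as origin, the differences give:
  75·a + (-35)·b = -0.07
  (-20)·a + 170·b = -0.14
Eliminate b (×170 and ×(-35), subtract): 12050·a = -16.800 → a = ∂d/∂x = -0.001394
Back-substitute: b = ∂d/∂y = -0.0009876.
|∇f| = √(-0.001394² + -0.0009876²) = 0.001708 m/m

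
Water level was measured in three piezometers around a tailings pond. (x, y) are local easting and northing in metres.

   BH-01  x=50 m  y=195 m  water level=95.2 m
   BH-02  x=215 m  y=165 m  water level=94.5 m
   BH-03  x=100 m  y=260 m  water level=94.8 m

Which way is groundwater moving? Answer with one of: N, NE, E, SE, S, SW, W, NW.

NE

Differences from BH-01: to BH-02 (Δx, Δy, Δh) = (165, -30, -0.7); to BH-03 = (50, 65, -0.4).
Solve a·Δx + b·Δy = Δh: det = 165·65 − 50·(-30) = 12225.
∂h/∂x = [(-0.7)·65 − (-0.4)·(-30)] / 12225 = -0.004703
∂h/∂y = [165·(-0.4) − 50·(-0.7)] / 12225 = -0.002536
Flow = −∇h = (+0.004703 east, +0.002536 north), which points northeast.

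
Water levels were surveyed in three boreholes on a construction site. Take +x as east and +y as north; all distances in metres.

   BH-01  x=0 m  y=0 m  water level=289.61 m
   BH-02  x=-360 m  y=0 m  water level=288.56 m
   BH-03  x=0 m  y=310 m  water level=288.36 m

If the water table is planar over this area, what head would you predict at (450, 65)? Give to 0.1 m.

∂h/∂x = (288.56 − 289.61) / (-360 − 0) = +0.002917
∂h/∂y = (288.36 − 289.61) / (310 − 0) = -0.004032
h(450, 65) = 289.61 + (+0.002917)·(450) + (-0.004032)·(65) = 289.61 +1.313 -0.262 = 290.660 m.

290.7 m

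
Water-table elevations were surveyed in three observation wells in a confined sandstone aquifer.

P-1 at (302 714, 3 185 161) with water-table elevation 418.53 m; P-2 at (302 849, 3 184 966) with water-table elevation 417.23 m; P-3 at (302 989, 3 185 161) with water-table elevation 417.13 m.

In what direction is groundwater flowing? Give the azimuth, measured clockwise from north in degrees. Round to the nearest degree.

122°

Three-point gradient (reference P-1): Δ to P-2 = (135, -195, -1.30), Δ to P-3 = (275, 0, -1.40).
∂h/∂x = -0.005091, ∂h/∂y = +0.003142 (det = 53625).
Flow direction (−∇h) has components (+0.005091 E, -0.003142 N).
Azimuth = atan2(E, N) = atan2(+0.005091, -0.003142) = 121.7° ≈ 122°.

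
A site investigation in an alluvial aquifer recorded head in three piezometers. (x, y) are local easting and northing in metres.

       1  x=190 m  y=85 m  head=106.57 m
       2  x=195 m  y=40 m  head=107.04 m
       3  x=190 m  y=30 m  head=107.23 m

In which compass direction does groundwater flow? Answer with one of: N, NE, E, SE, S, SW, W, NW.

Three-point gradient (reference 1): Δ to 2 = (5, -45, +0.47), Δ to 3 = (0, -55, +0.66).
∂h/∂x = -0.01400, ∂h/∂y = -0.01200 (det = -275).
Flow = −∇h = (+0.01400 east, +0.01200 north), which points northeast.

NE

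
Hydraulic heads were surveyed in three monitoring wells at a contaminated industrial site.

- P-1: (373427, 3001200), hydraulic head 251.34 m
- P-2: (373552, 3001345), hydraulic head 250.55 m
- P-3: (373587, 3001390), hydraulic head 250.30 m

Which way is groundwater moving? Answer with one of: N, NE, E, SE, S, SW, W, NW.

Differences from P-1: to P-2 (Δx, Δy, Δh) = (125, 145, -0.79); to P-3 = (160, 190, -1.04).
Solve a·Δx + b·Δy = Δh: det = 125·190 − 160·145 = 550.
∂h/∂x = [(-0.79)·190 − (-1.04)·145] / 550 = +0.001273
∂h/∂y = [125·(-1.04) − 160·(-0.79)] / 550 = -0.006545
Flow = −∇h = (-0.001273 east, +0.006545 north), which points north.

N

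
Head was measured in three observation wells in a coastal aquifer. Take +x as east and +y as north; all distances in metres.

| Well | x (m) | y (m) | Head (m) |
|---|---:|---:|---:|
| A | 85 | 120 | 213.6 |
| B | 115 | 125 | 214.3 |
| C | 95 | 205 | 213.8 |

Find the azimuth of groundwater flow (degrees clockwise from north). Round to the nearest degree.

271°

Three-point gradient (reference A): Δ to B = (30, 5, +0.7), Δ to C = (10, 85, +0.2).
∂h/∂x = +0.02340, ∂h/∂y = -0.0004000 (det = 2500).
Flow direction (−∇h) has components (-0.02340 E, +0.0004000 N).
Azimuth = atan2(E, N) = atan2(-0.02340, +0.0004000) = 271.0° ≈ 271°.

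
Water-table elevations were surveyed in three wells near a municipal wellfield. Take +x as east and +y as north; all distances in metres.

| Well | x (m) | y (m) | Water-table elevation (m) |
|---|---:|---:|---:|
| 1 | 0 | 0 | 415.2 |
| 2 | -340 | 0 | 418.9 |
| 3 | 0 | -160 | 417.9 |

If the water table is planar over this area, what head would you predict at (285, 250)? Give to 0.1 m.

∂h/∂x = (418.9 − 415.2) / (-340 − 0) = -0.01088
∂h/∂y = (417.9 − 415.2) / (-160 − 0) = -0.01687
h(285, 250) = 415.2 + (-0.01088)·(285) + (-0.01687)·(250) = 415.2 -3.101 -4.219 = 407.880 m.

407.9 m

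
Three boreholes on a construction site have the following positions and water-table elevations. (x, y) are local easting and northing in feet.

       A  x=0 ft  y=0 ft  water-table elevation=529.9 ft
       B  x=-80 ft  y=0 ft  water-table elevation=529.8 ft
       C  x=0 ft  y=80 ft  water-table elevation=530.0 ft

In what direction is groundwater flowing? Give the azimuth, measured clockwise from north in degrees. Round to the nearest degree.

225°

∂h/∂x = (529.8 − 529.9) / (-80 − 0) = +0.001250
∂h/∂y = (530.0 − 529.9) / (80 − 0) = +0.001250
Flow direction (−∇h) has components (-0.001250 E, -0.001250 N).
Azimuth = atan2(E, N) = atan2(-0.001250, -0.001250) = 225.0° ≈ 225°.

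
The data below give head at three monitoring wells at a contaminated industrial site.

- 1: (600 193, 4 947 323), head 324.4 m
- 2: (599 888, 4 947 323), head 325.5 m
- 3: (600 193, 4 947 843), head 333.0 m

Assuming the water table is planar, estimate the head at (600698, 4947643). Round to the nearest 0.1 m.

327.9 m

∂h/∂x = (325.5 − 324.4) / (599888 − 600193) = -0.003607
∂h/∂y = (333.0 − 324.4) / (4947843 − 4947323) = +0.01654
h(600698, 4947643) = 324.4 + (-0.003607)·(505) + (+0.01654)·(320) = 324.4 -1.821 +5.292 = 327.871 m.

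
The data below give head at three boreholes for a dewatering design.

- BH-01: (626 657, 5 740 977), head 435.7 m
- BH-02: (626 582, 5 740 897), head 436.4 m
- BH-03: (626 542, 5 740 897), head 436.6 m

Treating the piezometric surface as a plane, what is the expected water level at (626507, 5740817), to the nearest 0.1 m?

Differences from BH-01: to BH-02 (Δx, Δy, Δh) = (-75, -80, +0.7); to BH-03 = (-115, -80, +0.9).
Determinant of the coordinate differences = (-75)·(-80) − (-115)·(-80) = -3200.
∂h/∂x = [(+0.7)·(-80) − (+0.9)·(-80)] / -3200 = -0.005000
∂h/∂y = [(-75)·(+0.9) − (-115)·(+0.7)] / -3200 = -0.004062
h(626507, 5740817) = 435.7 + (-0.005000)·(-150) + (-0.004062)·(-160) = 435.7 +0.750 +0.650 = 437.100 m.

437.1 m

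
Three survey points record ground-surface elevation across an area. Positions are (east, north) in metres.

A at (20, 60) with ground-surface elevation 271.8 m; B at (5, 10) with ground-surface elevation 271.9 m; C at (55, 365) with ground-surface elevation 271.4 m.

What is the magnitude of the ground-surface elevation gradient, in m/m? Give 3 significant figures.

0.00382 m/m

Three-point gradient (reference A): Δ to B = (-15, -50, +0.1), Δ to C = (35, 305, -0.4).
∂z/∂x = -0.003717, ∂z/∂y = -0.0008850 (det = -2825).
|∇f| = √(-0.003717² + -0.0008850²) = 0.003821 m/m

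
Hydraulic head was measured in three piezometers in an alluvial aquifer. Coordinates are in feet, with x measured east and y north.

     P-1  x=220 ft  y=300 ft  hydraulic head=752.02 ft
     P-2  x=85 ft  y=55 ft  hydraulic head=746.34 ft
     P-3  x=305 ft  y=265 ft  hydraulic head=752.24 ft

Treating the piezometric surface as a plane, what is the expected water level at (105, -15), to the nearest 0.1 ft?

Differences from P-1: to P-2 (Δx, Δy, Δh) = (-135, -245, -5.68); to P-3 = (85, -35, +0.22).
Solve a·Δx + b·Δy = Δh: det = (-135)·(-35) − 85·(-245) = 25550.
∂h/∂x = [(-5.68)·(-35) − (+0.22)·(-245)] / 25550 = +0.009890
∂h/∂y = [(-135)·(+0.22) − 85·(-5.68)] / 25550 = +0.01773
h(105, -15) = 752.02 + (+0.009890)·(-115) + (+0.01773)·(-315) = 752.02 -1.137 -5.586 = 745.296 ft.

745.3 ft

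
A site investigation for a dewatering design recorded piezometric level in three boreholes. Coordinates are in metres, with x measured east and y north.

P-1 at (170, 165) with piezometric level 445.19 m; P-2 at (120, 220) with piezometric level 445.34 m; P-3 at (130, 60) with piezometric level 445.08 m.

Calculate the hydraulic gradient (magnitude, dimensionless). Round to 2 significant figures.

0.0020

With h = a·x + b·y + c and P-1 as origin, the differences give:
  (-50)·a + 55·b = +0.15
  (-40)·a + (-105)·b = -0.11
Eliminate b (×(-105) and ×55, subtract): 7450·a = -9.700 → a = ∂h/∂x = -0.001302
Back-substitute: b = ∂h/∂y = +0.001544.
|∇h| = √(-0.001302² + 0.001544²) = 0.00202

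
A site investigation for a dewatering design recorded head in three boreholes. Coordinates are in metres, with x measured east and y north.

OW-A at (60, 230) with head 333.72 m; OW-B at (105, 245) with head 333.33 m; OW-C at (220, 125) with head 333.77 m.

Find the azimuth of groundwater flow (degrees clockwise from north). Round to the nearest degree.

Taking OW-A as reference: OW-B−OW-A = (45, 15, -0.39); OW-C−OW-A = (160, -105, +0.05).
Solve a·Δx + b·Δy = Δh: det = 45·(-105) − 160·15 = -7125.
∂h/∂x = [(-0.39)·(-105) − (+0.05)·15] / -7125 = -0.005642
∂h/∂y = [45·(+0.05) − 160·(-0.39)] / -7125 = -0.009074
Flow direction (−∇h) has components (+0.005642 E, +0.009074 N).
Azimuth = atan2(E, N) = atan2(+0.005642, +0.009074) = 31.9° ≈ 032°.

032°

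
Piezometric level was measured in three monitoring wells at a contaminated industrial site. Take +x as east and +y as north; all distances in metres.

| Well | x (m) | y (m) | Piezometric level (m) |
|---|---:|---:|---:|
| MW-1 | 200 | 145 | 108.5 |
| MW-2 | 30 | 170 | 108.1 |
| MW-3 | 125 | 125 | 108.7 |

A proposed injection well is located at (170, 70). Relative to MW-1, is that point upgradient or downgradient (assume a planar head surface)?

upgradient

Taking MW-1 as reference: MW-2−MW-1 = (-170, 25, -0.4); MW-3−MW-1 = (-75, -20, +0.2).
Solve a·Δx + b·Δy = Δh: det = (-170)·(-20) − (-75)·25 = 5275.
∂h/∂x = [(-0.4)·(-20) − (+0.2)·25] / 5275 = +0.0005687
∂h/∂y = [(-170)·(+0.2) − (-75)·(-0.4)] / 5275 = -0.01213
Head at (170, 70) = 108.5 + (+0.0005687)·(-30) + (-0.01213)·(-75) = 109.39 m.
That is higher than the 108.5 m at MW-1, so the point is upgradient.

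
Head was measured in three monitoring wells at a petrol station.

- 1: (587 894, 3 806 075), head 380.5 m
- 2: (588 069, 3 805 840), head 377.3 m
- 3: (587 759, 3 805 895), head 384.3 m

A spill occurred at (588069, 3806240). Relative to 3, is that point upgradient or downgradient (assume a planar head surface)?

downgradient

Differences from 1: to 2 (Δx, Δy, Δh) = (175, -235, -3.2); to 3 = (-135, -180, +3.8).
Determinant of the coordinate differences = 175·(-180) − (-135)·(-235) = -63225.
∂h/∂x = [(-3.2)·(-180) − (+3.8)·(-235)] / -63225 = -0.02323
∂h/∂y = [175·(+3.8) − (-135)·(-3.2)] / -63225 = -0.003685
Head at (588069, 3806240) = 380.5 + (-0.02323)·(175) + (-0.003685)·(165) = 375.83 m.
That is lower than the 384.3 m at 3, so the point is downgradient.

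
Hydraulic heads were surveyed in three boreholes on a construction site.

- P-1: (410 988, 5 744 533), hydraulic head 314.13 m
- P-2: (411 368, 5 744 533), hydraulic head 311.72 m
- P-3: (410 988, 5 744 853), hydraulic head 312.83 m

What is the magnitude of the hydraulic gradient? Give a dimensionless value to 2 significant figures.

0.0075

∂h/∂x = (311.72 − 314.13) / (411368 − 410988) = -0.006342
∂h/∂y = (312.83 − 314.13) / (5744853 − 5744533) = -0.004063
|∇h| = √(-0.006342² + -0.004063²) = 0.007532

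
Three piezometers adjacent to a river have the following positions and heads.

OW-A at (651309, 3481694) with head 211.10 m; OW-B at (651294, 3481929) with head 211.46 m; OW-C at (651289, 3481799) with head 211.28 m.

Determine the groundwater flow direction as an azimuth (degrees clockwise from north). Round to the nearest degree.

135°

Taking OW-A as reference: OW-B−OW-A = (-15, 235, +0.36); OW-C−OW-A = (-20, 105, +0.18).
Solve a·Δx + b·Δy = Δh: det = (-15)·105 − (-20)·235 = 3125.
∂h/∂x = [(+0.36)·105 − (+0.18)·235] / 3125 = -0.001440
∂h/∂y = [(-15)·(+0.18) − (-20)·(+0.36)] / 3125 = +0.001440
Flow direction (−∇h) has components (+0.001440 E, -0.001440 N).
Azimuth = atan2(E, N) = atan2(+0.001440, -0.001440) = 135.0° ≈ 135°.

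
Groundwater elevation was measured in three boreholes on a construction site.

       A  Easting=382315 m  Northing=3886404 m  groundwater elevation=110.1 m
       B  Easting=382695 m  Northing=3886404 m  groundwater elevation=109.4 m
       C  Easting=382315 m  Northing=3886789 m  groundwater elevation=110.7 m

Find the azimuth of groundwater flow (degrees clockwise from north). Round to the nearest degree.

130°

∂h/∂x = (109.4 − 110.1) / (382695 − 382315) = -0.001842
∂h/∂y = (110.7 − 110.1) / (3886789 − 3886404) = +0.001558
Flow direction (−∇h) has components (+0.001842 E, -0.001558 N).
Azimuth = atan2(E, N) = atan2(+0.001842, -0.001558) = 130.2° ≈ 130°.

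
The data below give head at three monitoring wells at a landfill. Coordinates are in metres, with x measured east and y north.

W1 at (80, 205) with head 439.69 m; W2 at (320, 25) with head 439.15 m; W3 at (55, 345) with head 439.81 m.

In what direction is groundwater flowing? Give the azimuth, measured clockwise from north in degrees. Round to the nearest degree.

Taking W1 as reference: W2−W1 = (240, -180, -0.54); W3−W1 = (-25, 140, +0.12).
Solve a·Δx + b·Δy = Δh: det = 240·140 − (-25)·(-180) = 29100.
∂h/∂x = [(-0.54)·140 − (+0.12)·(-180)] / 29100 = -0.001856
∂h/∂y = [240·(+0.12) − (-25)·(-0.54)] / 29100 = +0.0005258
Flow direction (−∇h) has components (+0.001856 E, -0.0005258 N).
Azimuth = atan2(E, N) = atan2(+0.001856, -0.0005258) = 105.8° ≈ 106°.

106°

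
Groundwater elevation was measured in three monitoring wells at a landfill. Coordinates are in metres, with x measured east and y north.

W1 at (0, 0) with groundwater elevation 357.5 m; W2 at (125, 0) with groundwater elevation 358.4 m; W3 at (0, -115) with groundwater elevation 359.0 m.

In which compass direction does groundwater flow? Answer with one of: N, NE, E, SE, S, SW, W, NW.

∂h/∂x = (358.4 − 357.5) / (125 − 0) = +0.007200
∂h/∂y = (359.0 − 357.5) / (-115 − 0) = -0.01304
Flow = −∇h = (-0.007200 east, +0.01304 north), which points northwest.

NW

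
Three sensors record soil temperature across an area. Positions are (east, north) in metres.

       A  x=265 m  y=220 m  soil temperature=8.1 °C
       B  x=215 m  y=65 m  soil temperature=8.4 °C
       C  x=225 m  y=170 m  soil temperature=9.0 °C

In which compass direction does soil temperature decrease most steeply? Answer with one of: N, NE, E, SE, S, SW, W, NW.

E

Three-point gradient (reference A): Δ to B = (-50, -155, +0.3), Δ to C = (-40, -50, +0.9).
∂T/∂x = -0.03365, ∂T/∂y = +0.008919 (det = -3700).
Steepest decrease is along −∇f = (+0.03365 E, -0.008919 N) → east.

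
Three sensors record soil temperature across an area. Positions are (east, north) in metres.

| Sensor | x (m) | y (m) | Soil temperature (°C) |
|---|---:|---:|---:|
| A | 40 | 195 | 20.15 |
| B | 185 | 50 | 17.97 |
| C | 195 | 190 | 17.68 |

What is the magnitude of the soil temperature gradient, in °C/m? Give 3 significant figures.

0.0160 °C/m

With T = a·x + b·y + c and A as origin, the differences give:
  145·a + (-145)·b = -2.18
  155·a + (-5)·b = -2.47
Eliminate b (×(-5) and ×(-145), subtract): 21750·a = -347.250 → a = ∂T/∂x = -0.01597
Back-substitute: b = ∂T/∂y = -0.0009310.
|∇f| = √(-0.01597² + -0.0009310²) = 0.016 °C/m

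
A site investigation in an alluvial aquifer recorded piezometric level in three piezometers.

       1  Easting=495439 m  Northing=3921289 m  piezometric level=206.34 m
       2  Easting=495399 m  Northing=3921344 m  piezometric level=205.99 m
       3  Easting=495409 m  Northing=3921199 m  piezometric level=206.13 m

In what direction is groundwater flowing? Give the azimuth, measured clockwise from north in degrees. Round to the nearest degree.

273°

Three-point gradient (reference 1): Δ to 2 = (-40, 55, -0.35), Δ to 3 = (-30, -90, -0.21).
∂h/∂x = +0.008200, ∂h/∂y = -0.0004000 (det = 5250).
Flow direction (−∇h) has components (-0.008200 E, +0.0004000 N).
Azimuth = atan2(E, N) = atan2(-0.008200, +0.0004000) = 272.8° ≈ 273°.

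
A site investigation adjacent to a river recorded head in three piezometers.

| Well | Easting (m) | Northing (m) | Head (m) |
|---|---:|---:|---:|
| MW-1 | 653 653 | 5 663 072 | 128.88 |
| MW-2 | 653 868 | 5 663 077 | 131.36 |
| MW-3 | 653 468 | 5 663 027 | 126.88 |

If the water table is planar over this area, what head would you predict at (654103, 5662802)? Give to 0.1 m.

135.0 m

Taking MW-1 as reference: MW-2−MW-1 = (215, 5, +2.48); MW-3−MW-1 = (-185, -45, -2.00).
Determinant of the coordinate differences = 215·(-45) − (-185)·5 = -8750.
∂h/∂x = [(+2.48)·(-45) − (-2.00)·5] / -8750 = +0.01161
∂h/∂y = [215·(-2.00) − (-185)·(+2.48)] / -8750 = -0.003291
h(654103, 5662802) = 128.88 + (+0.01161)·(450) + (-0.003291)·(-270) = 128.88 +5.225 +0.889 = 134.994 m.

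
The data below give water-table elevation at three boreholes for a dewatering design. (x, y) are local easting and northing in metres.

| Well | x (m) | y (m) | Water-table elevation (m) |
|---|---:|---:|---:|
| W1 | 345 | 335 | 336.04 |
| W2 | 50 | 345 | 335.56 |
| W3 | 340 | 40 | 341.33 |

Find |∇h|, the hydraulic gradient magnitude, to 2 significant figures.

Differences from W1: to W2 (Δx, Δy, Δh) = (-295, 10, -0.48); to W3 = (-5, -295, +5.29).
Solve a·Δx + b·Δy = Δh: det = (-295)·(-295) − (-5)·10 = 87075.
∂h/∂x = [(-0.48)·(-295) − (+5.29)·10] / 87075 = +0.001019
∂h/∂y = [(-295)·(+5.29) − (-5)·(-0.48)] / 87075 = -0.01795
|∇h| = √(0.001019² + -0.01795²) = 0.01798

0.018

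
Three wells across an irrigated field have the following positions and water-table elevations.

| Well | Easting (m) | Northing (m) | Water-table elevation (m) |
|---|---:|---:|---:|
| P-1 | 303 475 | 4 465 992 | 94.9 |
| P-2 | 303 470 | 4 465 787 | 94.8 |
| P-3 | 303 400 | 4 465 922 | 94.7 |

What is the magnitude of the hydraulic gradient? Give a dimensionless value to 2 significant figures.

Three-point gradient (reference P-1): Δ to P-2 = (-5, -205, -0.1), Δ to P-3 = (-75, -70, -0.2).
∂h/∂x = +0.002263, ∂h/∂y = +0.0004326 (det = -15025).
|∇h| = √(0.002263² + 0.0004326²) = 0.002304

0.0023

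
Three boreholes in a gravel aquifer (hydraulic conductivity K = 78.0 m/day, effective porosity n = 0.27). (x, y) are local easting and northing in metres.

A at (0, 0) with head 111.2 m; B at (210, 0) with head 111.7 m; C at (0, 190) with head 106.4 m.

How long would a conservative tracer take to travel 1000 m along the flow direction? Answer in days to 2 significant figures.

∂h/∂x = (111.7 − 111.2) / (210 − 0) = +0.002381
∂h/∂y = (106.4 − 111.2) / (190 − 0) = -0.02526
|∇h| = √(0.002381² + -0.02526²) = 0.02537
Seepage velocity v = K·i/n = 78.0 × 0.02537 / 0.27 = 7.329 m/day.
t = 1000 / 7.329 = 136.4 days.

140 days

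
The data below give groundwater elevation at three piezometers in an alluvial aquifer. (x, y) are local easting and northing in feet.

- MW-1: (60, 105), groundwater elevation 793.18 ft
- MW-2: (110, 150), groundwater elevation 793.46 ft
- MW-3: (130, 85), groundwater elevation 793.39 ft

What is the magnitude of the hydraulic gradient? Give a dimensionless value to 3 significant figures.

Taking MW-1 as reference: MW-2−MW-1 = (50, 45, +0.28); MW-3−MW-1 = (70, -20, +0.21).
Solve a·Δx + b·Δy = Δh: det = 50·(-20) − 70·45 = -4150.
∂h/∂x = [(+0.28)·(-20) − (+0.21)·45] / -4150 = +0.003627
∂h/∂y = [50·(+0.21) − 70·(+0.28)] / -4150 = +0.002193
|∇h| = √(0.003627² + 0.002193²) = 0.004238

0.00424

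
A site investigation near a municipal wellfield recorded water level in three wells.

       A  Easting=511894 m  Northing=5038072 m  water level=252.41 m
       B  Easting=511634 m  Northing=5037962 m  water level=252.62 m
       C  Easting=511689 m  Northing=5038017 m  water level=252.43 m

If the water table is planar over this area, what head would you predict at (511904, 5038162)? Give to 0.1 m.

Taking A as reference: B−A = (-260, -110, +0.21); C−A = (-205, -55, +0.02).
Solve a·Δx + b·Δy = Δh: det = (-260)·(-55) − (-205)·(-110) = -8250.
∂h/∂x = [(+0.21)·(-55) − (+0.02)·(-110)] / -8250 = +0.001133
∂h/∂y = [(-260)·(+0.02) − (-205)·(+0.21)] / -8250 = -0.004588
h(511904, 5038162) = 252.41 + (+0.001133)·(10) + (-0.004588)·(90) = 252.41 +0.011 -0.413 = 252.008 m.

252.0 m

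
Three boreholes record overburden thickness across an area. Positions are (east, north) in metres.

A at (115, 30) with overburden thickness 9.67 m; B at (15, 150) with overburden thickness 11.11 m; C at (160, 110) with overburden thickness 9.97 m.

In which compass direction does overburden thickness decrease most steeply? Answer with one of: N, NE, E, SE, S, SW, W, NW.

SE

Taking A as reference: B−A = (-100, 120, +1.44); C−A = (45, 80, +0.30).
Determinant of the coordinate differences = (-100)·80 − 45·120 = -13400.
∂d/∂x = [(+1.44)·80 − (+0.30)·120] / -13400 = -0.005910
∂d/∂y = [(-100)·(+0.30) − 45·(+1.44)] / -13400 = +0.007075
Steepest decrease is along −∇f = (+0.005910 E, -0.007075 N) → southeast.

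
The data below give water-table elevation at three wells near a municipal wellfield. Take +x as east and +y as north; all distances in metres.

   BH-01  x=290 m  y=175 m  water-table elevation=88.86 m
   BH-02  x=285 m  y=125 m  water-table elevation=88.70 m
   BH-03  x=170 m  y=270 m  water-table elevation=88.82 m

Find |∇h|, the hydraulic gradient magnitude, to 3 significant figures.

With h = a·x + b·y + c and BH-01 as origin, the differences give:
  (-5)·a + (-50)·b = -0.16
  (-120)·a + 95·b = -0.04
Eliminate b (×95 and ×(-50), subtract): -6475·a = -17.200 → a = ∂h/∂x = +0.002656
Back-substitute: b = ∂h/∂y = +0.002934.
|∇h| = √(0.002656² + 0.002934²) = 0.003958

0.00396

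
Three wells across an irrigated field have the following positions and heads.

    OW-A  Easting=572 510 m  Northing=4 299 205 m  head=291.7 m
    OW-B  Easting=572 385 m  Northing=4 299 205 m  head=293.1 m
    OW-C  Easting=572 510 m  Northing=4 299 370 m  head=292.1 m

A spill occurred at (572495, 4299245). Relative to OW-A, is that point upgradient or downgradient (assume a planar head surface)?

upgradient

∂h/∂x = (293.1 − 291.7) / (572385 − 572510) = -0.01120
∂h/∂y = (292.1 − 291.7) / (4299370 − 4299205) = +0.002424
Head at (572495, 4299245) = 291.7 + (-0.01120)·(-15) + (+0.002424)·(40) = 291.96 m.
That is higher than the 291.7 m at OW-A, so the point is upgradient.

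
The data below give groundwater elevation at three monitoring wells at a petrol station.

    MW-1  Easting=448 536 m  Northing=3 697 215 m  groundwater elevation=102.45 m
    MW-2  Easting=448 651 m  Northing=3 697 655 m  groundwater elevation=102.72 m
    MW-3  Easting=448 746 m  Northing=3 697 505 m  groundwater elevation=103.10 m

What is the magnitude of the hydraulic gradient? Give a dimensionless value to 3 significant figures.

Taking MW-1 as reference: MW-2−MW-1 = (115, 440, +0.27); MW-3−MW-1 = (210, 290, +0.65).
Determinant of the coordinate differences = 115·290 − 210·440 = -59050.
∂h/∂x = [(+0.27)·290 − (+0.65)·440] / -59050 = +0.003517
∂h/∂y = [115·(+0.65) − 210·(+0.27)] / -59050 = -0.0003057
|∇h| = √(0.003517² + -0.0003057²) = 0.00353

0.00353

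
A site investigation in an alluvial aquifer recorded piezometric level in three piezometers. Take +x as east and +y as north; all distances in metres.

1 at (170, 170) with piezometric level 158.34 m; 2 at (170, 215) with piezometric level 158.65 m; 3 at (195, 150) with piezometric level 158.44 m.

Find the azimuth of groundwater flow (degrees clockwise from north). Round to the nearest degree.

Differences from 1: to 2 (Δx, Δy, Δh) = (0, 45, +0.31); to 3 = (25, -20, +0.10).
Solve a·Δx + b·Δy = Δh: det = 0·(-20) − 25·45 = -1125.
∂h/∂x = [(+0.31)·(-20) − (+0.10)·45] / -1125 = +0.009511
∂h/∂y = [0·(+0.10) − 25·(+0.31)] / -1125 = +0.006889
Flow direction (−∇h) has components (-0.009511 E, -0.006889 N).
Azimuth = atan2(E, N) = atan2(-0.009511, -0.006889) = 234.1° ≈ 234°.

234°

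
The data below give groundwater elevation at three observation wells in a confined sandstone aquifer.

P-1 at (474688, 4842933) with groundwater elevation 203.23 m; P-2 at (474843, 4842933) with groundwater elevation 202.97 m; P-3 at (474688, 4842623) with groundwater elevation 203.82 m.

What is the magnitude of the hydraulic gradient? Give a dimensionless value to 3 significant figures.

0.00254

∂h/∂x = (202.97 − 203.23) / (474843 − 474688) = -0.001677
∂h/∂y = (203.82 − 203.23) / (4842623 − 4842933) = -0.001903
|∇h| = √(-0.001677² + -0.001903²) = 0.002536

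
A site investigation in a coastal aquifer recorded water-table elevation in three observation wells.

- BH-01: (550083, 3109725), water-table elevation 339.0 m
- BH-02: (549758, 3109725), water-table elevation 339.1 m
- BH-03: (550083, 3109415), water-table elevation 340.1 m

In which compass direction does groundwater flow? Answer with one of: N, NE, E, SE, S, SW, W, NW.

∂h/∂x = (339.1 − 339.0) / (549758 − 550083) = -0.0003077
∂h/∂y = (340.1 − 339.0) / (3109415 − 3109725) = -0.003548
Flow = −∇h = (+0.0003077 east, +0.003548 north), which points north.

N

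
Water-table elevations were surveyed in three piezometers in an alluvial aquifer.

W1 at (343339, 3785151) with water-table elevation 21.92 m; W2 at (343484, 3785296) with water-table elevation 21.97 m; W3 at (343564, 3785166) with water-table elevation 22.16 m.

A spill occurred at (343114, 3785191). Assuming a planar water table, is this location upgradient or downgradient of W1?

downgradient

With h = a·x + b·y + c and W1 as origin, the differences give:
  145·a + 145·b = +0.05
  225·a + 15·b = +0.24
Eliminate b (×15 and ×145, subtract): -30450·a = -34.050 → a = ∂h/∂x = +0.001118
Back-substitute: b = ∂h/∂y = -0.0007734.
Head at (343114, 3785191) = 21.92 + (+0.001118)·(-225) + (-0.0007734)·(40) = 21.64 m.
That is lower than the 21.92 m at W1, so the point is downgradient.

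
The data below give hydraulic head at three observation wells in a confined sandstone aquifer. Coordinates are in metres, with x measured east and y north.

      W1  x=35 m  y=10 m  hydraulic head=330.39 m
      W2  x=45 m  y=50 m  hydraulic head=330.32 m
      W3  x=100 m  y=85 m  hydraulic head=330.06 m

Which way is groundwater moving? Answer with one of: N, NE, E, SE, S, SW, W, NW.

E

With h = a·x + b·y + c and W1 as origin, the differences give:
  10·a + 40·b = -0.07
  65·a + 75·b = -0.33
Eliminate b (×75 and ×40, subtract): -1850·a = 7.950 → a = ∂h/∂x = -0.004297
Back-substitute: b = ∂h/∂y = -0.0006757.
Flow = −∇h = (+0.004297 east, +0.0006757 north), which points east.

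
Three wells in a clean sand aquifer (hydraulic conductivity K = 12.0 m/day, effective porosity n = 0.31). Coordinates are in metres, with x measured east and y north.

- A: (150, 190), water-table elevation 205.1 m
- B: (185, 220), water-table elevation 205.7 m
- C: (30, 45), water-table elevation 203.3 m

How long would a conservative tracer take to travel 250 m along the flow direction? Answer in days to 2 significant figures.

280 days

Three-point gradient (reference A): Δ to B = (35, 30, +0.6), Δ to C = (-120, -145, -1.8).
∂h/∂x = +0.02237, ∂h/∂y = -0.006102 (det = -1475).
|∇h| = √(0.02237² + -0.006102²) = 0.02319
Seepage velocity v = K·i/n = 12.0 × 0.02319 / 0.31 = 0.8977 m/day.
t = 250 / 0.8977 = 278.5 days.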